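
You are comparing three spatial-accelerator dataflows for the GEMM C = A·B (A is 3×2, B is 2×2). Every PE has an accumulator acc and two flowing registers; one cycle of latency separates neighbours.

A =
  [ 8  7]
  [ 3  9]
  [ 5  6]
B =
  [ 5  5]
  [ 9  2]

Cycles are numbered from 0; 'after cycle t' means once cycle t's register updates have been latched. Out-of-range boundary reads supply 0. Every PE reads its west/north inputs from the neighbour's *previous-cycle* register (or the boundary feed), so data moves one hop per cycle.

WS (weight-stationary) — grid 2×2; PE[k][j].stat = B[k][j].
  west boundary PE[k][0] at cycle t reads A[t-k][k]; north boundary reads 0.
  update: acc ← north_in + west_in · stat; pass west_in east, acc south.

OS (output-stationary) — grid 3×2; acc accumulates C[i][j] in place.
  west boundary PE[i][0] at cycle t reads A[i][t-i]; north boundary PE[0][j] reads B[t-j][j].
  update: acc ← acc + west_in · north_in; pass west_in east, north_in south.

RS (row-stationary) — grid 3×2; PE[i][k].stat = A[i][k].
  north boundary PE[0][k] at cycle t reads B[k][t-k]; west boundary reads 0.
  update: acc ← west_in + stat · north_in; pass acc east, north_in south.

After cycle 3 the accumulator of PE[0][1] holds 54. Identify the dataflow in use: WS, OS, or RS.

dataflow = OS

WS [2×2] PE[0][1] across cycles:
  @0  [0,1]  acc 0  |  →0  ↓0
  @1  [0,1]  acc 40  |  →8  ↓40
  @2  [0,1]  acc 15  |  →3  ↓15
  @3  [0,1]  acc 25  |  →5  ↓25
OS [3×2] PE[0][1] across cycles:
  @0  [0,1]  acc 0  |  →0  ↓0
  @1  [0,1]  acc 40  |  →8  ↓5
  @2  [0,1]  acc 54  |  →7  ↓2
  @3  [0,1]  acc 54  |  →0  ↓0
RS [3×2] PE[0][1] across cycles:
  @0  [0,1]  acc 0  |  →0  ↓0
  @1  [0,1]  acc 103  |  →103  ↓9
  @2  [0,1]  acc 54  |  →54  ↓2
  @3  [0,1]  acc 0  |  →0  ↓0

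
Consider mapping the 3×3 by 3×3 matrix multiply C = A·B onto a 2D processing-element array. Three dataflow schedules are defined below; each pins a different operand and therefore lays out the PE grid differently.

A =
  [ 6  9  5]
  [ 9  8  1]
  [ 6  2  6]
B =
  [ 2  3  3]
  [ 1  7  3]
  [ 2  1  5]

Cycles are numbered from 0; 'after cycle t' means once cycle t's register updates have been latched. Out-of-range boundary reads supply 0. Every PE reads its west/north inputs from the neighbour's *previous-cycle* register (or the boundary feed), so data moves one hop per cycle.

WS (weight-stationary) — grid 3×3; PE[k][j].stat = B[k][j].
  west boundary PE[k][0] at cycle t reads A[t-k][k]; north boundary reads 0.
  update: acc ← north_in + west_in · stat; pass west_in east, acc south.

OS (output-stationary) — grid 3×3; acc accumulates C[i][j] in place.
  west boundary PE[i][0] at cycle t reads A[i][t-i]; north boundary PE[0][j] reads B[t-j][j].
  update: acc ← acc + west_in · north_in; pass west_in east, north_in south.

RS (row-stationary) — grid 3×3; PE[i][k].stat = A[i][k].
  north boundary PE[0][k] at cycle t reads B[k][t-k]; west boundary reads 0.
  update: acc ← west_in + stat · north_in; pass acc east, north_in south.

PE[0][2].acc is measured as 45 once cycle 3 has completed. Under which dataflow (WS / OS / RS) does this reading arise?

dataflow = OS

— WS: 3×3; PE[0][2] trace:
  @0  [0,2]  acc 0  |  →0  ↓0
  @1  [0,2]  acc 0  |  →0  ↓0
  @2  [0,2]  acc 18  |  →6  ↓18
  @3  [0,2]  acc 27  |  →9  ↓27
— OS: 3×3; PE[0][2] trace:
  @0  [0,2]  acc 0  |  →0  ↓0
  @1  [0,2]  acc 0  |  →0  ↓0
  @2  [0,2]  acc 18  |  →6  ↓3
  @3  [0,2]  acc 45  |  →9  ↓3
— RS: 3×3; PE[0][2] trace:
  @0  [0,2]  acc 0  |  →0  ↓0
  @1  [0,2]  acc 0  |  →0  ↓0
  @2  [0,2]  acc 31  |  →31  ↓2
  @3  [0,2]  acc 86  |  →86  ↓1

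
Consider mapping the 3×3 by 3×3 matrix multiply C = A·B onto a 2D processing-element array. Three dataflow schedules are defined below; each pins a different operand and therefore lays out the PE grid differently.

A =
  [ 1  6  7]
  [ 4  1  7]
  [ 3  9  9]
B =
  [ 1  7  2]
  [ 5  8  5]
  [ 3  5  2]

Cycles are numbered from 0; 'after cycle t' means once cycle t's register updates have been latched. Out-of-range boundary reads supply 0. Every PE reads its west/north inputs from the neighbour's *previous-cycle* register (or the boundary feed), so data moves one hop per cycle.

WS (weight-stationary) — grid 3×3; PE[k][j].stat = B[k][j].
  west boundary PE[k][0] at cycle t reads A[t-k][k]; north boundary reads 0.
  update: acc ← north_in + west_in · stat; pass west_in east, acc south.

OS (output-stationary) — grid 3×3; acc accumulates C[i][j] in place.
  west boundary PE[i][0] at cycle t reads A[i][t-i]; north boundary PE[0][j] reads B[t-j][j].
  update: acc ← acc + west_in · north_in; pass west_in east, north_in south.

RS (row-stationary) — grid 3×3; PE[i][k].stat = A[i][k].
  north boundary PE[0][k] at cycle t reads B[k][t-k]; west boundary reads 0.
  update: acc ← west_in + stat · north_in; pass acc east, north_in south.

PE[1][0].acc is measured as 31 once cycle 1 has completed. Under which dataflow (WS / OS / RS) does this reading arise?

Under WS (3×3), PE[1][0]:
  [0] (1,0) acc=0 (h:0 v:0)
  [1] (1,0) acc=31 (h:6 v:31)
Under OS (3×3), PE[1][0]:
  [0] (1,0) acc=0 (h:0 v:0)
  [1] (1,0) acc=4 (h:4 v:1)
Under RS (3×3), PE[1][0]:
  [0] (1,0) acc=0 (h:0 v:0)
  [1] (1,0) acc=4 (h:4 v:1)

dataflow = WS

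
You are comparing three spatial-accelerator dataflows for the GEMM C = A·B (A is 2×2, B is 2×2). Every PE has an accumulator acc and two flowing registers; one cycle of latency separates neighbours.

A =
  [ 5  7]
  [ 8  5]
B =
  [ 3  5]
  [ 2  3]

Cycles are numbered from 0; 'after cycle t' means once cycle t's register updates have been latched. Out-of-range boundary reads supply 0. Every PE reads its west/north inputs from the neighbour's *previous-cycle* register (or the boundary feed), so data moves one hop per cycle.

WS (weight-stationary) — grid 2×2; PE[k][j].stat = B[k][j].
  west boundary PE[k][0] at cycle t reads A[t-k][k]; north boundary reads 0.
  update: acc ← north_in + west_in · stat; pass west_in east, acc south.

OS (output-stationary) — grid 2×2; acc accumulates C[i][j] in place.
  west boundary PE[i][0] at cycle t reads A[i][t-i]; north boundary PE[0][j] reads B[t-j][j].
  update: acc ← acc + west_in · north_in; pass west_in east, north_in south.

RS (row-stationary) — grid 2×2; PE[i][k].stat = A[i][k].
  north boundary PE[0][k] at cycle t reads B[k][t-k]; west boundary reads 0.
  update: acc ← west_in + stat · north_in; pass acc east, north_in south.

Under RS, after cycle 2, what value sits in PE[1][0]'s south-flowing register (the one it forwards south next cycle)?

RS 2×2: PE[1][0] cycle-by-cycle (with neighbour feeds):
  c0 r0c0: 15 / 15 / 3
  c0 r1c0: 0 / 0 / 0
  c1 r0c0: 25 / 25 / 5
  c1 r1c0: 24 / 24 / 3
  c2 r0c0: 0 / 0 / 0
  c2 r1c0: 40 / 40 / 5

register = 5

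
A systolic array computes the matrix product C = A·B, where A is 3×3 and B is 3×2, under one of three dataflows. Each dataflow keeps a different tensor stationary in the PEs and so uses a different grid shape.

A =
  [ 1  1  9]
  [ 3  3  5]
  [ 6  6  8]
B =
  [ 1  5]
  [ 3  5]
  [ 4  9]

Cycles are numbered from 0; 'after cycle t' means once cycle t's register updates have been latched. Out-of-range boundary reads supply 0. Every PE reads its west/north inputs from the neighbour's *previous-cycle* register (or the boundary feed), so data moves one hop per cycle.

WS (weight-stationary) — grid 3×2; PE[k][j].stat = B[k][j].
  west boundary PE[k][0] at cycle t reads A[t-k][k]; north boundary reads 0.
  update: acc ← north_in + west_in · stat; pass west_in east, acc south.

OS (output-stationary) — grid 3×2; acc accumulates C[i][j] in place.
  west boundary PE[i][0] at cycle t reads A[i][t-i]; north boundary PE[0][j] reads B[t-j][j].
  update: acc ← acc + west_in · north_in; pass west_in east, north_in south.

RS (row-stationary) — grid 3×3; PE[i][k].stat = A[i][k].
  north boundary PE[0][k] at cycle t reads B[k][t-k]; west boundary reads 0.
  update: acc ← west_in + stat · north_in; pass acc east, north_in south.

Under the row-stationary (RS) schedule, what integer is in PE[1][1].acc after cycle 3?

RS (3×3). Following PE[1][1] plus its west/north inputs:
  c0 r0c1: 0 / 0 / 0
  c0 r1c0: 0 / 0 / 0
  c0 r1c1: 0 / 0 / 0
  c1 r0c1: 4 / 4 / 3
  c1 r1c0: 3 / 3 / 1
  c1 r1c1: 0 / 0 / 0
  c2 r0c1: 10 / 10 / 5
  c2 r1c0: 15 / 15 / 5
  c2 r1c1: 12 / 12 / 3
  c3 r0c1: 0 / 0 / 0
  c3 r1c0: 0 / 0 / 0
  c3 r1c1: 30 / 30 / 5

PE[1][1].acc = 30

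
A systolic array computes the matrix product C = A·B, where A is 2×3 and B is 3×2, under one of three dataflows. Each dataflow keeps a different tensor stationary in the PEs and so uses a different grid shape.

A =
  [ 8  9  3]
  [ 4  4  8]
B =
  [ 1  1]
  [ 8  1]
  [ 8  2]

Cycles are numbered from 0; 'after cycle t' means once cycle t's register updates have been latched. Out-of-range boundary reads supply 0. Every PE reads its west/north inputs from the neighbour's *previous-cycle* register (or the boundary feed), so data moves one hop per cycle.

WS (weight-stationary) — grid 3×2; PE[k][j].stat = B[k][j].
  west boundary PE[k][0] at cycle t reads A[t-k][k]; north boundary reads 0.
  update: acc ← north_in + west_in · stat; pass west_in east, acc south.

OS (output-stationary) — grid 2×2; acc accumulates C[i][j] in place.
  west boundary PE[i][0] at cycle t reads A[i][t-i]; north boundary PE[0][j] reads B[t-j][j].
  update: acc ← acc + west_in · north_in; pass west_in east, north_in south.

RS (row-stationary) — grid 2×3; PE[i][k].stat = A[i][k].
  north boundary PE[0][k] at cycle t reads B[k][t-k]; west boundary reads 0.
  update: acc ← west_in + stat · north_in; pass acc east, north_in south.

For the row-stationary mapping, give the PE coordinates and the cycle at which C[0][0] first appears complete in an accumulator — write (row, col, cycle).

(row, col, cycle) = (0, 2, 2)

Under RS, C[0][0] lands at PE[0][2]:
  @0  [0,2]  acc 0  |  →0  ↓0
  @1  [0,2]  acc 0  |  →0  ↓0
  @2  [0,2]  acc 104  |  →104  ↓8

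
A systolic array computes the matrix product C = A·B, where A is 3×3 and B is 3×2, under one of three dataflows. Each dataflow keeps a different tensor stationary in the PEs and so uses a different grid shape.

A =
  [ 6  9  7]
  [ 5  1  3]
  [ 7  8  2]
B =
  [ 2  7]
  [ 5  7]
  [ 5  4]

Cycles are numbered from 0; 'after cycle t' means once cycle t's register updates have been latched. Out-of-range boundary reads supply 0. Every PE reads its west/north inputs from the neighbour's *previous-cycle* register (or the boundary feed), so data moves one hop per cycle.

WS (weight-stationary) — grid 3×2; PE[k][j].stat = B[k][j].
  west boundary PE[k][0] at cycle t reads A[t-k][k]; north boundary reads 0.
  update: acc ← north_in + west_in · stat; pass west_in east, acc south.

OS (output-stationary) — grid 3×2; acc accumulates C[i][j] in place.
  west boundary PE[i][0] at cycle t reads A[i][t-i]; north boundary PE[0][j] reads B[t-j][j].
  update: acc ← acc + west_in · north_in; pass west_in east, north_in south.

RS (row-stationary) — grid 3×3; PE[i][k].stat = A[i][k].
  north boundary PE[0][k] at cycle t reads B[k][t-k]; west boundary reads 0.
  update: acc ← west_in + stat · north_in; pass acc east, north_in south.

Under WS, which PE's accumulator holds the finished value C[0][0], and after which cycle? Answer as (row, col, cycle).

(row, col, cycle) = (2, 0, 2)

Under WS, C[0][0] lands at PE[2][0]:
  0: (2,0).acc=0  regs=<0,0>
  1: (2,0).acc=0  regs=<0,0>
  2: (2,0).acc=92  regs=<7,92>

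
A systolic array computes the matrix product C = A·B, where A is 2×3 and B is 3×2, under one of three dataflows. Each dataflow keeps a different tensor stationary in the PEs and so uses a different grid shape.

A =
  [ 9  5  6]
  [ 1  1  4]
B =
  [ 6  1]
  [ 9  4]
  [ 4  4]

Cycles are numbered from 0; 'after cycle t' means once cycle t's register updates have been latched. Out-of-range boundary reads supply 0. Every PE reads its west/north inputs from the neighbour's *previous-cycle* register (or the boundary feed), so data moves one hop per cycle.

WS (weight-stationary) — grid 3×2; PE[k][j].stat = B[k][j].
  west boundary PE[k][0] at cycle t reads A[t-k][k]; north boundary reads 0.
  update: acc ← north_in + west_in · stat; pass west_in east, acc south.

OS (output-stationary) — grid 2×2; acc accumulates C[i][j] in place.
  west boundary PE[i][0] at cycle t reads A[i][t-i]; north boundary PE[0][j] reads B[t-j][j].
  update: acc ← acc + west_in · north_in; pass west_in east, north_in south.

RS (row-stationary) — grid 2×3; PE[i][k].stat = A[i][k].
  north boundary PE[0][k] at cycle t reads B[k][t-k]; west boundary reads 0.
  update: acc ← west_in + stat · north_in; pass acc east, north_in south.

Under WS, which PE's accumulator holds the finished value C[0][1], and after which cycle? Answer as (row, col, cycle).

WS: C[0][1] accumulates in PE[2][1]:
  step 0 · PE2,1: acc=0; fwd→0 fwd↓0
  step 1 · PE2,1: acc=0; fwd→0 fwd↓0
  step 2 · PE2,1: acc=0; fwd→0 fwd↓0
  step 3 · PE2,1: acc=53; fwd→6 fwd↓53

(row, col, cycle) = (2, 1, 3)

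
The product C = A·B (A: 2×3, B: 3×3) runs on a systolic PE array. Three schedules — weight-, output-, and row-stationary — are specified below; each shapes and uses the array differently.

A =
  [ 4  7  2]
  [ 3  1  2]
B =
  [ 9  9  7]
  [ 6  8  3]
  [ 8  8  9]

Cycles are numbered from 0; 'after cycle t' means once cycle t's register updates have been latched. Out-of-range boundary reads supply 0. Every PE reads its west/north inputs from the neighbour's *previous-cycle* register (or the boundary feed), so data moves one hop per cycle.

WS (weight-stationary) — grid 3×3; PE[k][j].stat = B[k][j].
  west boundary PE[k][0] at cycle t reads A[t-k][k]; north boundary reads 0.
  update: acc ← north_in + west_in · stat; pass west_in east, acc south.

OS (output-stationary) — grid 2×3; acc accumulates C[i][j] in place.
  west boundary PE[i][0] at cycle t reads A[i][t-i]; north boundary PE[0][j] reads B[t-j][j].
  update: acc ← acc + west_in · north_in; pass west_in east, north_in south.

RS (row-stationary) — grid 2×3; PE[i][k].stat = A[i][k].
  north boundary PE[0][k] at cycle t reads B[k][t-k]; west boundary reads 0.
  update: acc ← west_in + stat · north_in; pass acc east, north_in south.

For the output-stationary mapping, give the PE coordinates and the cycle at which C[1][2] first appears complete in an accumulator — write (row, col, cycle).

Under OS, C[1][2] lands at PE[1][2]:
  cycle 0: PE[1][2] → acc 0, east 0, south 0
  cycle 1: PE[1][2] → acc 0, east 0, south 0
  cycle 2: PE[1][2] → acc 0, east 0, south 0
  cycle 3: PE[1][2] → acc 21, east 3, south 7
  cycle 4: PE[1][2] → acc 24, east 1, south 3
  cycle 5: PE[1][2] → acc 42, east 2, south 9

(row, col, cycle) = (1, 2, 5)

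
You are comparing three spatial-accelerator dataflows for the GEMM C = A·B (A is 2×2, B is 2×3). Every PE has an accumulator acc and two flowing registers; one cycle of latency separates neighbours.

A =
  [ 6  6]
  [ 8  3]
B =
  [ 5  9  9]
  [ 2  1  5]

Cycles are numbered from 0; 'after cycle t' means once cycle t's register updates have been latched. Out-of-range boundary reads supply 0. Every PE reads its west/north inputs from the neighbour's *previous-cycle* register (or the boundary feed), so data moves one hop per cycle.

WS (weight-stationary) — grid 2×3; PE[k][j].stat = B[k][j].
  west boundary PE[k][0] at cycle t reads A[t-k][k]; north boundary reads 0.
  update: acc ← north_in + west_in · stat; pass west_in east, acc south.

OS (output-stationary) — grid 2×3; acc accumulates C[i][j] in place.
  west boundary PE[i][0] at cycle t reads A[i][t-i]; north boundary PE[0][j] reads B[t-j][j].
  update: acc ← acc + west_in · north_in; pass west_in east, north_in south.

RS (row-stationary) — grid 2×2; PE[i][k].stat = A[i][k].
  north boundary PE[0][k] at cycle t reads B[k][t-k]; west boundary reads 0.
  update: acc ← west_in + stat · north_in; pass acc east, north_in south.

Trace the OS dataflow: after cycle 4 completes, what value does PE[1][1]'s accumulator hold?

PE[1][1].acc = 75

OS 2×3: PE[1][1] cycle-by-cycle (with neighbour feeds):
  step 0 · PE0,1: acc=0; fwd→0 fwd↓0
  step 0 · PE1,0: acc=0; fwd→0 fwd↓0
  step 0 · PE1,1: acc=0; fwd→0 fwd↓0
  step 1 · PE0,1: acc=54; fwd→6 fwd↓9
  step 1 · PE1,0: acc=40; fwd→8 fwd↓5
  step 1 · PE1,1: acc=0; fwd→0 fwd↓0
  step 2 · PE0,1: acc=60; fwd→6 fwd↓1
  step 2 · PE1,0: acc=46; fwd→3 fwd↓2
  step 2 · PE1,1: acc=72; fwd→8 fwd↓9
  step 3 · PE0,1: acc=60; fwd→0 fwd↓0
  step 3 · PE1,0: acc=46; fwd→0 fwd↓0
  step 3 · PE1,1: acc=75; fwd→3 fwd↓1
  step 4 · PE0,1: acc=60; fwd→0 fwd↓0
  step 4 · PE1,0: acc=46; fwd→0 fwd↓0
  step 4 · PE1,1: acc=75; fwd→0 fwd↓0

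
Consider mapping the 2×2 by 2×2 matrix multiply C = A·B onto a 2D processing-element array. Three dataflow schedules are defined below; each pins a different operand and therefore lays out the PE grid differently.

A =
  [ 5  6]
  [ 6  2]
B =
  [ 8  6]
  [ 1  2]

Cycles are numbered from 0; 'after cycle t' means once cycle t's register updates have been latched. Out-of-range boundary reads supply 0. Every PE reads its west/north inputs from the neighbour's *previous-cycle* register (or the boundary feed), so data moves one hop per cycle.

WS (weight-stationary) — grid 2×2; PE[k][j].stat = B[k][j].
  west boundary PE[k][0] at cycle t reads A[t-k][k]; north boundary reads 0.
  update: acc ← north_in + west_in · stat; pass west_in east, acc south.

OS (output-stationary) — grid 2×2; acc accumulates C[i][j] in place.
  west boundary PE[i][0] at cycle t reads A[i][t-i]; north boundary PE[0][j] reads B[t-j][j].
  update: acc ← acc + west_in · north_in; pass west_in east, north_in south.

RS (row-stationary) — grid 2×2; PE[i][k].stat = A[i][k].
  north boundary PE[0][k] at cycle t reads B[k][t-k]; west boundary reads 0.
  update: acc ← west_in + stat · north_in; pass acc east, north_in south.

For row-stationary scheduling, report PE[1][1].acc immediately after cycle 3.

PE[1][1].acc = 40

RS (2×2). Following PE[1][1] plus its west/north inputs:
  cycle 0: PE[0][1] → acc 0, east 0, south 0
  cycle 0: PE[1][0] → acc 0, east 0, south 0
  cycle 0: PE[1][1] → acc 0, east 0, south 0
  cycle 1: PE[0][1] → acc 46, east 46, south 1
  cycle 1: PE[1][0] → acc 48, east 48, south 8
  cycle 1: PE[1][1] → acc 0, east 0, south 0
  cycle 2: PE[0][1] → acc 42, east 42, south 2
  cycle 2: PE[1][0] → acc 36, east 36, south 6
  cycle 2: PE[1][1] → acc 50, east 50, south 1
  cycle 3: PE[0][1] → acc 0, east 0, south 0
  cycle 3: PE[1][0] → acc 0, east 0, south 0
  cycle 3: PE[1][1] → acc 40, east 40, south 2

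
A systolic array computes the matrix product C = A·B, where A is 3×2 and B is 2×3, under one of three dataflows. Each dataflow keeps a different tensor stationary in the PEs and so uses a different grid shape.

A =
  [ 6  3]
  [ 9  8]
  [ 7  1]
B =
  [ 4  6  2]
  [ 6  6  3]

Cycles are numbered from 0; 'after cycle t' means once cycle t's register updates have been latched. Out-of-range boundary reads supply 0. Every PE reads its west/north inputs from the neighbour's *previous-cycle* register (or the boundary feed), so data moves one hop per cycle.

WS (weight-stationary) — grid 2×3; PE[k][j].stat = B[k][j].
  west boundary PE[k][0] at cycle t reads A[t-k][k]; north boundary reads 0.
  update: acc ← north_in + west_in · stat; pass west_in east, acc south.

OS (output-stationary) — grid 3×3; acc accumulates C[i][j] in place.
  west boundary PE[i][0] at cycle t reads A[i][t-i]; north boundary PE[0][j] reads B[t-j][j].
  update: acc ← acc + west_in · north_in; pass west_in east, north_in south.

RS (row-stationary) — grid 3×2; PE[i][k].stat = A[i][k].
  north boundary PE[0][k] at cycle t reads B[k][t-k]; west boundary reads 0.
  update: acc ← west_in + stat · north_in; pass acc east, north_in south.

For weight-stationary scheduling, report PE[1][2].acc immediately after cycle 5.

Tracing WS — 2×3 array, target PE[1][2]:
  t=0 PE[0][2]: acc=0 h=0 v=0
  t=0 PE[1][1]: acc=0 h=0 v=0
  t=0 PE[1][2]: acc=0 h=0 v=0
  t=1 PE[0][2]: acc=0 h=0 v=0
  t=1 PE[1][1]: acc=0 h=0 v=0
  t=1 PE[1][2]: acc=0 h=0 v=0
  t=2 PE[0][2]: acc=12 h=6 v=12
  t=2 PE[1][1]: acc=54 h=3 v=54
  t=2 PE[1][2]: acc=0 h=0 v=0
  t=3 PE[0][2]: acc=18 h=9 v=18
  t=3 PE[1][1]: acc=102 h=8 v=102
  t=3 PE[1][2]: acc=21 h=3 v=21
  t=4 PE[0][2]: acc=14 h=7 v=14
  t=4 PE[1][1]: acc=48 h=1 v=48
  t=4 PE[1][2]: acc=42 h=8 v=42
  t=5 PE[0][2]: acc=0 h=0 v=0
  t=5 PE[1][1]: acc=0 h=0 v=0
  t=5 PE[1][2]: acc=17 h=1 v=17

PE[1][2].acc = 17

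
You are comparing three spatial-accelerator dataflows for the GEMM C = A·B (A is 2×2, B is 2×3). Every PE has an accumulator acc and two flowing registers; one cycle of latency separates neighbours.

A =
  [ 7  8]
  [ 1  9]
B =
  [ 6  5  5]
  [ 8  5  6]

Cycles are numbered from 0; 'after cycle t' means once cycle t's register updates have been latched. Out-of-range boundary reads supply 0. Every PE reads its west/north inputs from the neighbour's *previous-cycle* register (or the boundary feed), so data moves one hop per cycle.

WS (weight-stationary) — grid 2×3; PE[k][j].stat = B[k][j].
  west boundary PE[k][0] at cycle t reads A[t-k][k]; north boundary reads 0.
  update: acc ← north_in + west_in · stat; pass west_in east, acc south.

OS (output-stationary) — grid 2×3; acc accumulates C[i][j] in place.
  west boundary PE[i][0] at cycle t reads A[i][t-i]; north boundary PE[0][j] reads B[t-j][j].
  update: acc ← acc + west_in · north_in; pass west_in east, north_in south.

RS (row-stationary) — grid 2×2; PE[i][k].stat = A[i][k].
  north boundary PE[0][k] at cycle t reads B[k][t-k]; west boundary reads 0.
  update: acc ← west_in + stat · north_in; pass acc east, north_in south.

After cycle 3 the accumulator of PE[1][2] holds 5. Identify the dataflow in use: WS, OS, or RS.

— WS: 2×3; PE[1][2] trace:
  @0  [1,2]  acc 0  |  →0  ↓0
  @1  [1,2]  acc 0  |  →0  ↓0
  @2  [1,2]  acc 0  |  →0  ↓0
  @3  [1,2]  acc 83  |  →8  ↓83
— OS: 2×3; PE[1][2] trace:
  @0  [1,2]  acc 0  |  →0  ↓0
  @1  [1,2]  acc 0  |  →0  ↓0
  @2  [1,2]  acc 0  |  →0  ↓0
  @3  [1,2]  acc 5  |  →1  ↓5
RS (2×2): PE[1][2] does not exist.

dataflow = OS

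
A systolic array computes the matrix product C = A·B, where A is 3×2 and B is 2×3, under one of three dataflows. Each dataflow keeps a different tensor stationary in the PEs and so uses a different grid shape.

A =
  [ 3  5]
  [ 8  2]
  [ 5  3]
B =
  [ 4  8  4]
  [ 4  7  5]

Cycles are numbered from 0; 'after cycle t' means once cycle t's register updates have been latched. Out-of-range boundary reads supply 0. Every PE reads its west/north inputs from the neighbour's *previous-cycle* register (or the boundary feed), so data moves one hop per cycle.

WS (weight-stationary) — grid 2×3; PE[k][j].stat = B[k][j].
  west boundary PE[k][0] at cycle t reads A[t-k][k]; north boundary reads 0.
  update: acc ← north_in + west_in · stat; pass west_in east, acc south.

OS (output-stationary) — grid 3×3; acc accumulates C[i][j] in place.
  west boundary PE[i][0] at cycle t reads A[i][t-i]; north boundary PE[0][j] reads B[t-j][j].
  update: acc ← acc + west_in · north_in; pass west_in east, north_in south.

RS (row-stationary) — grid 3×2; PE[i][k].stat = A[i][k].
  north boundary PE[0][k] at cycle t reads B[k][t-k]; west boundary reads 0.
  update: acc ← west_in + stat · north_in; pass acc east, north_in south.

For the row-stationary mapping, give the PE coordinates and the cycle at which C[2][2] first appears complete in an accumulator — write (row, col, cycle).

(row, col, cycle) = (2, 1, 5)

RS — PE[2][1] is where C[2][2] collects:
  [0] (2,1) acc=0 (h:0 v:0)
  [1] (2,1) acc=0 (h:0 v:0)
  [2] (2,1) acc=0 (h:0 v:0)
  [3] (2,1) acc=32 (h:32 v:4)
  [4] (2,1) acc=61 (h:61 v:7)
  [5] (2,1) acc=35 (h:35 v:5)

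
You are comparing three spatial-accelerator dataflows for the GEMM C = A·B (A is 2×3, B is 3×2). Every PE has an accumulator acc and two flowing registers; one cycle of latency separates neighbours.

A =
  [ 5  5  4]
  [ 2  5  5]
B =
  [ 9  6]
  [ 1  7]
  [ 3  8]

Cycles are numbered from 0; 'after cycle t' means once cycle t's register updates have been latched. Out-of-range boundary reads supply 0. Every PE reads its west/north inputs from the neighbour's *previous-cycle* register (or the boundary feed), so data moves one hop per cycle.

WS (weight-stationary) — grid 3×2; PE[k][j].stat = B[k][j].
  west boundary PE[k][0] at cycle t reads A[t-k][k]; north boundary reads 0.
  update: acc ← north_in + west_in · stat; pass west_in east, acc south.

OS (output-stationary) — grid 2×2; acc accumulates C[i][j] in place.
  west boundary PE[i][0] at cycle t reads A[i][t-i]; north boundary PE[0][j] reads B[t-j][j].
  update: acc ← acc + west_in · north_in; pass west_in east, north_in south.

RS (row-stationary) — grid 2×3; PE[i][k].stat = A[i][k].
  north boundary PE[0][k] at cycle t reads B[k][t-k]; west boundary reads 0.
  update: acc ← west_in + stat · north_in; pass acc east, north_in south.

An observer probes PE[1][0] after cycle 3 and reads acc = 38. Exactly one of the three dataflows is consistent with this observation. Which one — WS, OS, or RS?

— WS: 3×2; PE[1][0] trace:
  0: (1,0).acc=0  regs=<0,0>
  1: (1,0).acc=50  regs=<5,50>
  2: (1,0).acc=23  regs=<5,23>
  3: (1,0).acc=0  regs=<0,0>
— OS: 2×2; PE[1][0] trace:
  0: (1,0).acc=0  regs=<0,0>
  1: (1,0).acc=18  regs=<2,9>
  2: (1,0).acc=23  regs=<5,1>
  3: (1,0).acc=38  regs=<5,3>
— RS: 2×3; PE[1][0] trace:
  0: (1,0).acc=0  regs=<0,0>
  1: (1,0).acc=18  regs=<18,9>
  2: (1,0).acc=12  regs=<12,6>
  3: (1,0).acc=0  regs=<0,0>

dataflow = OS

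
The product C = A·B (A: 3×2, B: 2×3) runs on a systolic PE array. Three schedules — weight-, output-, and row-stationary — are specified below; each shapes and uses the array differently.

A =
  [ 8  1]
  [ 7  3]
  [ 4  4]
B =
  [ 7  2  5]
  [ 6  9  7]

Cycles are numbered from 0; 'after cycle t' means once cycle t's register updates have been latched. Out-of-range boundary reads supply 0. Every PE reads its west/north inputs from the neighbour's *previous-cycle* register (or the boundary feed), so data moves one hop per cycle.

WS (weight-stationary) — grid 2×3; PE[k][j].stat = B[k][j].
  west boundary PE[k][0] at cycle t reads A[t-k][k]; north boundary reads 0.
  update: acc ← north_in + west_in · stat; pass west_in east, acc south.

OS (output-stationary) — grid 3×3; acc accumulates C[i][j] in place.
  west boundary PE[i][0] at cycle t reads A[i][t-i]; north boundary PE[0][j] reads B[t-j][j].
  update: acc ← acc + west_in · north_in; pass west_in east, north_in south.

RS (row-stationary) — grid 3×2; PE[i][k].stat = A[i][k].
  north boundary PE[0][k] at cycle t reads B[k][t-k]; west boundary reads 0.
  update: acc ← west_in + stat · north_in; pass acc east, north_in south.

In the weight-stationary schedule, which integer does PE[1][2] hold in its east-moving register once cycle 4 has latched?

register = 3

Tracing WS — 2×3 array, target PE[1][2]:
  c0 r0c2: 0 / 0 / 0
  c0 r1c1: 0 / 0 / 0
  c0 r1c2: 0 / 0 / 0
  c1 r0c2: 0 / 0 / 0
  c1 r1c1: 0 / 0 / 0
  c1 r1c2: 0 / 0 / 0
  c2 r0c2: 40 / 8 / 40
  c2 r1c1: 25 / 1 / 25
  c2 r1c2: 0 / 0 / 0
  c3 r0c2: 35 / 7 / 35
  c3 r1c1: 41 / 3 / 41
  c3 r1c2: 47 / 1 / 47
  c4 r0c2: 20 / 4 / 20
  c4 r1c1: 44 / 4 / 44
  c4 r1c2: 56 / 3 / 56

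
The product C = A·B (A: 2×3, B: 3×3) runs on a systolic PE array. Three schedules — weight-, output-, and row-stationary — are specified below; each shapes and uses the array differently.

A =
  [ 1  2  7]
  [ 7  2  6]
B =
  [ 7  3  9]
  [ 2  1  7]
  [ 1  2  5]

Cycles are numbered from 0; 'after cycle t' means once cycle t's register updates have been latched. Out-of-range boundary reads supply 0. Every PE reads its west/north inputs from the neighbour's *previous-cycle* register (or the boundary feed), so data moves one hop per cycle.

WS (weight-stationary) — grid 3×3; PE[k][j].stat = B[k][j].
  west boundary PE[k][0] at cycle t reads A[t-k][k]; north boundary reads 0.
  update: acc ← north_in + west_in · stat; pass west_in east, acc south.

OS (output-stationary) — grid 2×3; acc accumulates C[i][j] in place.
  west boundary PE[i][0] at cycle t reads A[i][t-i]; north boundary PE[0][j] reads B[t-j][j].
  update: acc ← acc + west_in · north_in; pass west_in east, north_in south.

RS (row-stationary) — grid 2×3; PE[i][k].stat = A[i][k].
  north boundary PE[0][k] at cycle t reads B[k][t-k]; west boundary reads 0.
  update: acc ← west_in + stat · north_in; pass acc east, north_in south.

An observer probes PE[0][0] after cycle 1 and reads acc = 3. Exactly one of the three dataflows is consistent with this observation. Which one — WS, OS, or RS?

dataflow = RS

Under WS (3×3), PE[0][0]:
  step 0 · PE0,0: acc=7; fwd→1 fwd↓7
  step 1 · PE0,0: acc=49; fwd→7 fwd↓49
Under OS (2×3), PE[0][0]:
  step 0 · PE0,0: acc=7; fwd→1 fwd↓7
  step 1 · PE0,0: acc=11; fwd→2 fwd↓2
Under RS (2×3), PE[0][0]:
  step 0 · PE0,0: acc=7; fwd→7 fwd↓7
  step 1 · PE0,0: acc=3; fwd→3 fwd↓3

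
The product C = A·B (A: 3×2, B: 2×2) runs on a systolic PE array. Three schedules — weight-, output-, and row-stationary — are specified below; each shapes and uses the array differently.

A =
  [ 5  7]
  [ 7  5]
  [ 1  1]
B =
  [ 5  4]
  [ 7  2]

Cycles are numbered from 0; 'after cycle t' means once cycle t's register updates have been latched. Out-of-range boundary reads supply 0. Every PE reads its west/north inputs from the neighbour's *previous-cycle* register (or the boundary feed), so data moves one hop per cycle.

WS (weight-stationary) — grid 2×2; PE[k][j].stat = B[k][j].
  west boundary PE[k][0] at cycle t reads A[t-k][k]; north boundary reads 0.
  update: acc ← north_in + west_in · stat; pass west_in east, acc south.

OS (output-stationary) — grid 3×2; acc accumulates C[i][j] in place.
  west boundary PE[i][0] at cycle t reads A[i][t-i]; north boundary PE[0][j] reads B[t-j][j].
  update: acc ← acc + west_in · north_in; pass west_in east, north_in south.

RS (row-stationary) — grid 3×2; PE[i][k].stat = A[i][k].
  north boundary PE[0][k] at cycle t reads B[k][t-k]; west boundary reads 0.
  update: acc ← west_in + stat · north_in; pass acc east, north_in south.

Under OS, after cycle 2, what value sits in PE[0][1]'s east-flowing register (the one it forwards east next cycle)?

register = 7

OS (3×2). Following PE[0][1] plus its west/north inputs:
  after 0 — PE[0][0] acc=25, pass-E 5, pass-S 5
  after 0 — PE[0][1] acc=0, pass-E 0, pass-S 0
  after 1 — PE[0][0] acc=74, pass-E 7, pass-S 7
  after 1 — PE[0][1] acc=20, pass-E 5, pass-S 4
  after 2 — PE[0][0] acc=74, pass-E 0, pass-S 0
  after 2 — PE[0][1] acc=34, pass-E 7, pass-S 2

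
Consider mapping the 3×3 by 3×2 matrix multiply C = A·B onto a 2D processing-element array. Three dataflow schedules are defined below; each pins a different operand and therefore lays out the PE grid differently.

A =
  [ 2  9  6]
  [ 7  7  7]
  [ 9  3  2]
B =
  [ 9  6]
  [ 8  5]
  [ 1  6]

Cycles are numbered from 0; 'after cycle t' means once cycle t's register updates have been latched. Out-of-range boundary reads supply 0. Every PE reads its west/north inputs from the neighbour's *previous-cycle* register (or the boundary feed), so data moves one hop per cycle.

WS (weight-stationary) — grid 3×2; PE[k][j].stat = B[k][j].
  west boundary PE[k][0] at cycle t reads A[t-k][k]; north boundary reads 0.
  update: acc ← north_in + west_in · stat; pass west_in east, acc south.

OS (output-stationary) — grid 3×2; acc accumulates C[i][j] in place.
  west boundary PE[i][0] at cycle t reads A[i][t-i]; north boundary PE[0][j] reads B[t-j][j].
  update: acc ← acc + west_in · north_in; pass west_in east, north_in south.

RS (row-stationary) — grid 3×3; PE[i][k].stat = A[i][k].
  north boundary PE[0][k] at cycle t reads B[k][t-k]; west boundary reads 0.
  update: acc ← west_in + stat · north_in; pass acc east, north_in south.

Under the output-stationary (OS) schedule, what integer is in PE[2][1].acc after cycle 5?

Tracing OS — 3×2 array, target PE[2][1]:
  t=0 PE[1][1]: acc=0 h=0 v=0
  t=0 PE[2][0]: acc=0 h=0 v=0
  t=0 PE[2][1]: acc=0 h=0 v=0
  t=1 PE[1][1]: acc=0 h=0 v=0
  t=1 PE[2][0]: acc=0 h=0 v=0
  t=1 PE[2][1]: acc=0 h=0 v=0
  t=2 PE[1][1]: acc=42 h=7 v=6
  t=2 PE[2][0]: acc=81 h=9 v=9
  t=2 PE[2][1]: acc=0 h=0 v=0
  t=3 PE[1][1]: acc=77 h=7 v=5
  t=3 PE[2][0]: acc=105 h=3 v=8
  t=3 PE[2][1]: acc=54 h=9 v=6
  t=4 PE[1][1]: acc=119 h=7 v=6
  t=4 PE[2][0]: acc=107 h=2 v=1
  t=4 PE[2][1]: acc=69 h=3 v=5
  t=5 PE[1][1]: acc=119 h=0 v=0
  t=5 PE[2][0]: acc=107 h=0 v=0
  t=5 PE[2][1]: acc=81 h=2 v=6

PE[2][1].acc = 81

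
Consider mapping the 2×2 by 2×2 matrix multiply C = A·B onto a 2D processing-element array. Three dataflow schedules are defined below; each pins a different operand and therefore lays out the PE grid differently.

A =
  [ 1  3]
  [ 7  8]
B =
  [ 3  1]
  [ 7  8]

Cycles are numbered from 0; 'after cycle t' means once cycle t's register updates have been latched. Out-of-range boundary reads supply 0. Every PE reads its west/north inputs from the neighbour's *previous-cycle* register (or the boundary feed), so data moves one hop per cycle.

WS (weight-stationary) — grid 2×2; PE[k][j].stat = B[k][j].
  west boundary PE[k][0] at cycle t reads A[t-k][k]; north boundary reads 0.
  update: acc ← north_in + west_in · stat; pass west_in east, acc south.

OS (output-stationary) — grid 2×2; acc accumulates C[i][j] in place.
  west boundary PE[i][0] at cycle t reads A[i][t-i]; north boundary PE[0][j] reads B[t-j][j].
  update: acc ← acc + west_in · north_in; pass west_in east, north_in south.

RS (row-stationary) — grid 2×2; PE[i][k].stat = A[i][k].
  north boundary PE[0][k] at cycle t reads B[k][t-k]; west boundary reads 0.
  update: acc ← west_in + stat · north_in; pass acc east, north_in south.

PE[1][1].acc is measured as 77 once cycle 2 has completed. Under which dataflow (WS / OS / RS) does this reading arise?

dataflow = RS

— WS: 2×2; PE[1][1] trace:
  @0  [1,1]  acc 0  |  →0  ↓0
  @1  [1,1]  acc 0  |  →0  ↓0
  @2  [1,1]  acc 25  |  →3  ↓25
— OS: 2×2; PE[1][1] trace:
  @0  [1,1]  acc 0  |  →0  ↓0
  @1  [1,1]  acc 0  |  →0  ↓0
  @2  [1,1]  acc 7  |  →7  ↓1
— RS: 2×2; PE[1][1] trace:
  @0  [1,1]  acc 0  |  →0  ↓0
  @1  [1,1]  acc 0  |  →0  ↓0
  @2  [1,1]  acc 77  |  →77  ↓7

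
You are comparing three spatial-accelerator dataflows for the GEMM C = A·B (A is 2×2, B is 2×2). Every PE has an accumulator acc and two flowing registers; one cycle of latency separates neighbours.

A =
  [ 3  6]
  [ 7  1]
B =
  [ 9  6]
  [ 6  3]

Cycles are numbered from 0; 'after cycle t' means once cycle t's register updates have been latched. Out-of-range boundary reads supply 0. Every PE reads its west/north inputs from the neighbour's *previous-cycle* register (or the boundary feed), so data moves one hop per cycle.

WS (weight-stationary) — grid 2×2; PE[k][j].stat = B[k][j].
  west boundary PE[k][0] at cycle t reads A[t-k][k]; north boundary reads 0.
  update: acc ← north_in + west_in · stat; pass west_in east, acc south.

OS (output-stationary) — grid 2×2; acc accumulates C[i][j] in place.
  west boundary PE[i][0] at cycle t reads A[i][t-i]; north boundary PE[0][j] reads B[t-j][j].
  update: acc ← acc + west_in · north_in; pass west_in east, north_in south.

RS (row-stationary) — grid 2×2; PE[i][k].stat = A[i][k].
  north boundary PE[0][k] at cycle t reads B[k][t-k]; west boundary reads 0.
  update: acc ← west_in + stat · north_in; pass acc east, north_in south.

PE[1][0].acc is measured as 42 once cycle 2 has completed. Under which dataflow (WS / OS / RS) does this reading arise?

dataflow = RS

— WS: 2×2; PE[1][0] trace:
  c0 r1c0: 0 / 0 / 0
  c1 r1c0: 63 / 6 / 63
  c2 r1c0: 69 / 1 / 69
— OS: 2×2; PE[1][0] trace:
  c0 r1c0: 0 / 0 / 0
  c1 r1c0: 63 / 7 / 9
  c2 r1c0: 69 / 1 / 6
— RS: 2×2; PE[1][0] trace:
  c0 r1c0: 0 / 0 / 0
  c1 r1c0: 63 / 63 / 9
  c2 r1c0: 42 / 42 / 6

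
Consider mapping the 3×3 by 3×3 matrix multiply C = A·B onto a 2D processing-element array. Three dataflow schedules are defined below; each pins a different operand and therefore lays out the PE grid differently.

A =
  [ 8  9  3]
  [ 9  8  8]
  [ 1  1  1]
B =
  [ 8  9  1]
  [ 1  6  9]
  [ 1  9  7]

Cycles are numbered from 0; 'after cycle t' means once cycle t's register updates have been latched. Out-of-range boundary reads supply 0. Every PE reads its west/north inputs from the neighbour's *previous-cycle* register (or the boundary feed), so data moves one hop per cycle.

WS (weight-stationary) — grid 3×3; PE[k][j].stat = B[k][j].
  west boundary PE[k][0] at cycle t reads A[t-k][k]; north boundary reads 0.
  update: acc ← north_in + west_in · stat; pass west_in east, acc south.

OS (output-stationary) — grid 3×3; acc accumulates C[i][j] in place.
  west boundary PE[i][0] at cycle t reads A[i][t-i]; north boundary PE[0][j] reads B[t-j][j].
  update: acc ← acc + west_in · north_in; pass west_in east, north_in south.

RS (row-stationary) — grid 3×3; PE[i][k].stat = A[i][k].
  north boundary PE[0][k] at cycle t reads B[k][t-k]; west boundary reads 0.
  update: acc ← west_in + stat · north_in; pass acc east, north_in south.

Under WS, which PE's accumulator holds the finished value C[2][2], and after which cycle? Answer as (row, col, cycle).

(row, col, cycle) = (2, 2, 6)

Under WS, C[2][2] lands at PE[2][2]:
  t=0 PE[2][2]: acc=0 h=0 v=0
  t=1 PE[2][2]: acc=0 h=0 v=0
  t=2 PE[2][2]: acc=0 h=0 v=0
  t=3 PE[2][2]: acc=0 h=0 v=0
  t=4 PE[2][2]: acc=110 h=3 v=110
  t=5 PE[2][2]: acc=137 h=8 v=137
  t=6 PE[2][2]: acc=17 h=1 v=17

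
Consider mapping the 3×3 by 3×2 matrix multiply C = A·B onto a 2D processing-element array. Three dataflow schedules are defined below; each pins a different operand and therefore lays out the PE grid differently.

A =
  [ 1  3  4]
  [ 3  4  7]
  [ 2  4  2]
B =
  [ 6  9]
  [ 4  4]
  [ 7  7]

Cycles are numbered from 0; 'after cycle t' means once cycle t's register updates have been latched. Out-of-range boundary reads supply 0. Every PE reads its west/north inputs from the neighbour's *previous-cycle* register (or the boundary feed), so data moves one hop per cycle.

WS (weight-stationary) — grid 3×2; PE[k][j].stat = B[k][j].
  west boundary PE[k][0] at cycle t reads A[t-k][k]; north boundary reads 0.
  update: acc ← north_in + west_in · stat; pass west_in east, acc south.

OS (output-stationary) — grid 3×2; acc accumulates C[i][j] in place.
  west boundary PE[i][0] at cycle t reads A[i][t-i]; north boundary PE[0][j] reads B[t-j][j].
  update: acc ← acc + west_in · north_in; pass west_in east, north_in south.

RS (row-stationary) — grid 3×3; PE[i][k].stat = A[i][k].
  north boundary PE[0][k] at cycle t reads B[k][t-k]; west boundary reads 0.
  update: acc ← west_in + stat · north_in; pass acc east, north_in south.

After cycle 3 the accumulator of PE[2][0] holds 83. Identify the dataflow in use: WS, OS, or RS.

dataflow = WS

— WS: 3×2; PE[2][0] trace:
  @0  [2,0]  acc 0  |  →0  ↓0
  @1  [2,0]  acc 0  |  →0  ↓0
  @2  [2,0]  acc 46  |  →4  ↓46
  @3  [2,0]  acc 83  |  →7  ↓83
— OS: 3×2; PE[2][0] trace:
  @0  [2,0]  acc 0  |  →0  ↓0
  @1  [2,0]  acc 0  |  →0  ↓0
  @2  [2,0]  acc 12  |  →2  ↓6
  @3  [2,0]  acc 28  |  →4  ↓4
— RS: 3×3; PE[2][0] trace:
  @0  [2,0]  acc 0  |  →0  ↓0
  @1  [2,0]  acc 0  |  →0  ↓0
  @2  [2,0]  acc 12  |  →12  ↓6
  @3  [2,0]  acc 18  |  →18  ↓9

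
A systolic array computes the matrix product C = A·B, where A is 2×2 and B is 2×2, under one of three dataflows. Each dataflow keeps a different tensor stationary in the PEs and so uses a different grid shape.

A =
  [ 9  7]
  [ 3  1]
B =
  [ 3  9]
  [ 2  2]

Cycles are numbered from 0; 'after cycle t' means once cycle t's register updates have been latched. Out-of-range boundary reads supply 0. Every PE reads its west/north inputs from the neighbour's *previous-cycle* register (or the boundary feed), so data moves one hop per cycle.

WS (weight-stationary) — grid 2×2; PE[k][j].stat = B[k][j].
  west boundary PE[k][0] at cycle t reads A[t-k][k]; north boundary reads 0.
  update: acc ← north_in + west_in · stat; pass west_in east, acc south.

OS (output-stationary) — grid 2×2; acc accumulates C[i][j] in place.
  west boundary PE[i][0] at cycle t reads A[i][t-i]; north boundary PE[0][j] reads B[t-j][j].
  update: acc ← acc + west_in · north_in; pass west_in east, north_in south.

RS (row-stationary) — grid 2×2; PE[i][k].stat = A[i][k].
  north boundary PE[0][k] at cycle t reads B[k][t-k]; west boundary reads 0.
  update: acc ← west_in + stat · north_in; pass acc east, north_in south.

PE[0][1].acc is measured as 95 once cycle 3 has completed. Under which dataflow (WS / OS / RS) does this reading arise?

Under WS (2×2), PE[0][1]:
  0: (0,1).acc=0  regs=<0,0>
  1: (0,1).acc=81  regs=<9,81>
  2: (0,1).acc=27  regs=<3,27>
  3: (0,1).acc=0  regs=<0,0>
Under OS (2×2), PE[0][1]:
  0: (0,1).acc=0  regs=<0,0>
  1: (0,1).acc=81  regs=<9,9>
  2: (0,1).acc=95  regs=<7,2>
  3: (0,1).acc=95  regs=<0,0>
Under RS (2×2), PE[0][1]:
  0: (0,1).acc=0  regs=<0,0>
  1: (0,1).acc=41  regs=<41,2>
  2: (0,1).acc=95  regs=<95,2>
  3: (0,1).acc=0  regs=<0,0>

dataflow = OS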